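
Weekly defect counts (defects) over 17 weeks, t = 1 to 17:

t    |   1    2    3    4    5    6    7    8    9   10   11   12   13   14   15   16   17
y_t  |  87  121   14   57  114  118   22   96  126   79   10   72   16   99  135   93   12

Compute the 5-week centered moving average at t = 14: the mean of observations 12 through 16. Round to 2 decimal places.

83.00

Sum of periods 12–16: 72 + 16 + 99 + 135 + 93 = 415
Divide by 5: 415 / 5 = 83.00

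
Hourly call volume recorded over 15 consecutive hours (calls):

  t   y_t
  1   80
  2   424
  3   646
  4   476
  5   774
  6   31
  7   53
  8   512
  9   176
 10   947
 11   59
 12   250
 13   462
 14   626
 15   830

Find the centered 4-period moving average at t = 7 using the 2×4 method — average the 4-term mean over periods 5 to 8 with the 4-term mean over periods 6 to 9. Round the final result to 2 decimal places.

267.75

Sum over 5–8: 774 + 31 + 53 + 512 = 1370
Sum over 6–9: 31 + 53 + 512 + 176 = 772
CMA at t=7 = (1370 + 772) / (2·4) = 2142 / 8 = 267.75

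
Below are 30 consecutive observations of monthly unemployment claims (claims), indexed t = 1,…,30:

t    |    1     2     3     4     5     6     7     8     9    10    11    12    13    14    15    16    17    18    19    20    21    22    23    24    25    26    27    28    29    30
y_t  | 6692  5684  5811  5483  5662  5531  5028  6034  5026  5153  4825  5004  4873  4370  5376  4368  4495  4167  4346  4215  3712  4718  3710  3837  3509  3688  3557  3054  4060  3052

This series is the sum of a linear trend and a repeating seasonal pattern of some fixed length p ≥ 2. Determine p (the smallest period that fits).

First differences y_{t+1} − y_t: -1008, 127, -328, 179, -131, -503, 1006, -1008, 127, -328, 179, -131, -503, 1006, -1008, 127, …
The difference pattern repeats every 7 terms and not for any smaller step, so p = 7.

7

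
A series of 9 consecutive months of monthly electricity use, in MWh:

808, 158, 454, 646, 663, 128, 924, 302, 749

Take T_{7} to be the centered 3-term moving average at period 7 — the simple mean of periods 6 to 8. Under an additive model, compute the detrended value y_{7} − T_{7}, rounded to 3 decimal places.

Trend T_7 = (128 + 924 + 302) / 3 = 1354/3 = 451.33333
Detrended value: 924 − 451.33333 = 472.667

472.667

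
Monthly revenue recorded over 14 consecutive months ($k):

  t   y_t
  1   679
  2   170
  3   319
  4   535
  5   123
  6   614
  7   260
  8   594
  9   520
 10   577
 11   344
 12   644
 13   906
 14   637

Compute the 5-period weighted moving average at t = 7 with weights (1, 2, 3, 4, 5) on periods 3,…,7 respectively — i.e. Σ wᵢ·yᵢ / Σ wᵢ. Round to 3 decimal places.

Weighted sum: 1·319 + 2·535 + 3·123 + 4·614 + 5·260 = 319 + 1070 + 369 + 2456 + 1300 = 5514
Weight total: 1 + 2 + 3 + 4 + 5 = 15
WMA = 5514 / 15 = 367.600

367.600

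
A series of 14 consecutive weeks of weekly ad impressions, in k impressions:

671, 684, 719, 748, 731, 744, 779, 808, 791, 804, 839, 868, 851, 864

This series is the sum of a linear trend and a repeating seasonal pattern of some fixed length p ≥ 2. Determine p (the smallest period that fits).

4

First differences y_{t+1} − y_t: 13, 35, 29, -17, 13, 35, 29, -17, 13, 35, …
The difference pattern repeats every 4 terms and not for any smaller step, so p = 4.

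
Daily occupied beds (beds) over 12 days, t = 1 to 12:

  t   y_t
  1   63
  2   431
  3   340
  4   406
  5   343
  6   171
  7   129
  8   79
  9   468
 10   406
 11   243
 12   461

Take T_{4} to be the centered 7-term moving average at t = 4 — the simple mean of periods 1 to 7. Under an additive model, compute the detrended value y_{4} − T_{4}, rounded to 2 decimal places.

137.00

Trend T_4 = (63 + 431 + 340 + 406 + 343 + 171 + 129) / 7 = 1883/7 = 269.0000
Detrended value: 406 − 269.0000 = 137.00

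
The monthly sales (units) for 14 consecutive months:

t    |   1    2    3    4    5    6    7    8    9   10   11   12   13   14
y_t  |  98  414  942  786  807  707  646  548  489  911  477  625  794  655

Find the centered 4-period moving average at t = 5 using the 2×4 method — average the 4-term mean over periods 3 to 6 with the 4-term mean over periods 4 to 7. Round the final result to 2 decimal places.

Sum over 3–6: 942 + 786 + 807 + 707 = 3242
Sum over 4–7: 786 + 807 + 707 + 646 = 2946
CMA at t=5 = (3242 + 2946) / (2·4) = 6188 / 8 = 773.50

773.50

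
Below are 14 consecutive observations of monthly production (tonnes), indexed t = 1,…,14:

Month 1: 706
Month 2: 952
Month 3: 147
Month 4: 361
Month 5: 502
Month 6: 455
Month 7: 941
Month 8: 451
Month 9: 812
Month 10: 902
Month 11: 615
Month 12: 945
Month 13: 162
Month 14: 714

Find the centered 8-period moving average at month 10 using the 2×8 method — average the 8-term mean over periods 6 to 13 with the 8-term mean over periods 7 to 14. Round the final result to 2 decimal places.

676.56

Sum over 6–13: 455 + 941 + 451 + 812 + 902 + 615 + 945 + 162 = 5283
Sum over 7–14: 941 + 451 + 812 + 902 + 615 + 945 + 162 + 714 = 5542
CMA at t=10 = (5283 + 5542) / (2·8) = 10825 / 16 = 676.56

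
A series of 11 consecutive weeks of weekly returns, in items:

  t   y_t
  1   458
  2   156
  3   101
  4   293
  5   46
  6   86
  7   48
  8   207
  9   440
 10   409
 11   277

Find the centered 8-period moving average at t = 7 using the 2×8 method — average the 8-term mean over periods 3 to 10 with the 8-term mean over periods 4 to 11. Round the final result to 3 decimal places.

214.750

Sum over 3–10: 101 + 293 + 46 + 86 + 48 + 207 + 440 + 409 = 1630
Sum over 4–11: 293 + 46 + 86 + 48 + 207 + 440 + 409 + 277 = 1806
CMA at t=7 = (1630 + 1806) / (2·8) = 3436 / 16 = 214.750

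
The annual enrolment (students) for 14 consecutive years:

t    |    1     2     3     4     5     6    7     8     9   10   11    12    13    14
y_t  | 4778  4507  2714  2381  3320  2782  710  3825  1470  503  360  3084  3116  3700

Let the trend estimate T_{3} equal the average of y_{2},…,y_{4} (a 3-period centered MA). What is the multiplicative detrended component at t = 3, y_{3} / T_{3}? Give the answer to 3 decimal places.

0.848

Trend T_3 = (4507 + 2714 + 2381) / 3 = 9602/3 = 3200.66667
Ratio to trend: 2714 / 3200.66667 = 0.848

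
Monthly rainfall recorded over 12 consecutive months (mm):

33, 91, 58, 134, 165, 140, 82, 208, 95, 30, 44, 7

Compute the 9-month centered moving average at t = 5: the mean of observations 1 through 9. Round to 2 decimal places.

Sum of periods 1–9: 33 + 91 + 58 + 134 + 165 + 140 + 82 + 208 + 95 = 1006
Divide by 9: 1006 / 9 = 111.78

111.78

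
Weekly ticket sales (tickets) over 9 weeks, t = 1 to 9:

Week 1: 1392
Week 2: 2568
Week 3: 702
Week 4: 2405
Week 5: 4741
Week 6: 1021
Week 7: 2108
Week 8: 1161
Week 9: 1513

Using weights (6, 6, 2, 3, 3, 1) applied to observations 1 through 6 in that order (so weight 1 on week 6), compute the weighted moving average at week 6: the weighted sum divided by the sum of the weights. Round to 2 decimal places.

2267.76

Weighted sum: 6·1392 + 6·2568 + 2·702 + 3·2405 + 3·4741 + 1·1021 = 8352 + 15408 + 1404 + 7215 + 14223 + 1021 = 47623
Weight total: 6 + 6 + 2 + 3 + 3 + 1 = 21
WMA = 47623 / 21 = 2267.76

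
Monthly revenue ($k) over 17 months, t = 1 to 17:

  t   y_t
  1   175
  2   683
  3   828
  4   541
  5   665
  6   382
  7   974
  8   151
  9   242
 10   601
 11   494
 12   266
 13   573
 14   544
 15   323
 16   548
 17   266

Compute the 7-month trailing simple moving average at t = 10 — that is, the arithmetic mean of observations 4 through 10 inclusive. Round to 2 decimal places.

Sum of periods 4–10: 541 + 665 + 382 + 974 + 151 + 242 + 601 = 3556
Divide by 7: 3556 / 7 = 508.00

508.00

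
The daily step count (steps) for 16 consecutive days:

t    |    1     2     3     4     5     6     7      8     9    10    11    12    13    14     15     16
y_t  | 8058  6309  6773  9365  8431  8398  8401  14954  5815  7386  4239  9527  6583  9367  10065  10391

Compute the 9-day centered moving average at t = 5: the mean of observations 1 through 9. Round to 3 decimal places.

Sum of periods 1–9: 8058 + 6309 + 6773 + 9365 + 8431 + 8398 + 8401 + 14954 + 5815 = 76504
Divide by 9: 76504 / 9 = 8500.444

8500.444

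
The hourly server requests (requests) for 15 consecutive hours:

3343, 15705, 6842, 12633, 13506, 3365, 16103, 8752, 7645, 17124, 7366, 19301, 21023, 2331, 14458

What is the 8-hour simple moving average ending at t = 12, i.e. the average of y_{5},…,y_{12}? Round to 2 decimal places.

Sum of periods 5–12: 13506 + 3365 + 16103 + 8752 + 7645 + 17124 + 7366 + 19301 = 93162
Divide by 8: 93162 / 8 = 11645.25

11645.25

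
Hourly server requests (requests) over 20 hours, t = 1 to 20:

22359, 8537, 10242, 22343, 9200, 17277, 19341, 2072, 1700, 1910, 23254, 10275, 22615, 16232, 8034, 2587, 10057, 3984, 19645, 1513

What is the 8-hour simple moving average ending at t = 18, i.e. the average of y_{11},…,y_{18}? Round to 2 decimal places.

Sum of periods 11–18: 23254 + 10275 + 22615 + 16232 + 8034 + 2587 + 10057 + 3984 = 97038
Divide by 8: 97038 / 8 = 12129.75

12129.75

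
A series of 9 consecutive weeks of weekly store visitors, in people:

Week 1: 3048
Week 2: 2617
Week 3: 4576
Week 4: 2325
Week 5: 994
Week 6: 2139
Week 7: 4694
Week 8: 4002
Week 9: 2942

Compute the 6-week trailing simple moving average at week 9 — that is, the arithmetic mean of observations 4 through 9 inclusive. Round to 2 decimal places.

2849.33

Sum of periods 4–9: 2325 + 994 + 2139 + 4694 + 4002 + 2942 = 17096
Divide by 6: 17096 / 6 = 2849.33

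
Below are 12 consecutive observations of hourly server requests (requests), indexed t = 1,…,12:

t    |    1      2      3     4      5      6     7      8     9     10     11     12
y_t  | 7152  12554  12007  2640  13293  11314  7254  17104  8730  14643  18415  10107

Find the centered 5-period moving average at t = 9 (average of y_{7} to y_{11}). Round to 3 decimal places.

Sum of periods 7–11: 7254 + 17104 + 8730 + 14643 + 18415 = 66146
Divide by 5: 66146 / 5 = 13229.200

13229.200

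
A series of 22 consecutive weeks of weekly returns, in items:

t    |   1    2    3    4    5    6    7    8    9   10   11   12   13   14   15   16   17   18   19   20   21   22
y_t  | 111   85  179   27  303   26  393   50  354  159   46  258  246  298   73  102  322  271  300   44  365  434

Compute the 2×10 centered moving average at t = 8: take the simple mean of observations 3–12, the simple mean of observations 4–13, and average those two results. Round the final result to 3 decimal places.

182.850

Sum over 3–12: 179 + 27 + 303 + 26 + 393 + 50 + 354 + 159 + 46 + 258 = 1795
Sum over 4–13: 27 + 303 + 26 + 393 + 50 + 354 + 159 + 46 + 258 + 246 = 1862
CMA at t=8 = (1795 + 1862) / (2·10) = 3657 / 20 = 182.850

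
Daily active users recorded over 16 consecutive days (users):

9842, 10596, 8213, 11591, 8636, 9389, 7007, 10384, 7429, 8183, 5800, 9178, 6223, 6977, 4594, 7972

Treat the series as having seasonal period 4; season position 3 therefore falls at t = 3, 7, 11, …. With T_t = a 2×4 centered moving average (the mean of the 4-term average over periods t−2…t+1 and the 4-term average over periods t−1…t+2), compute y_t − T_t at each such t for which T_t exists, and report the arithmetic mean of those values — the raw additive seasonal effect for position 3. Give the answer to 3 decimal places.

Season position 3 occurs at t = 3, 7, 11 (where T_t is defined).
t=3: T_3 = 9909.75000; y_3 − T_3 = 8213 − 9909.75000 = -1696.75000
t=7: T_7 = 8703.12500; y_7 − T_7 = 7007 − 8703.12500 = -1696.12500
t=11: T_11 = 7496.75000; y_11 − T_11 = 5800 − 7496.75000 = -1696.75000
Mean deviation: (-1696.75000 + -1696.12500 + -1696.75000) / 3 = -1696.542

-1696.542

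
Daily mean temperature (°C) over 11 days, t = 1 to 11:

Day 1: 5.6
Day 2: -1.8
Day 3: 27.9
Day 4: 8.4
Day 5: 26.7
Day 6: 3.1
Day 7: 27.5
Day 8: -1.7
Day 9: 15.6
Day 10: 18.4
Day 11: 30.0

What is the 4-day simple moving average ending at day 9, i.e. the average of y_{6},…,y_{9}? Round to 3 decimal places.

11.125

Sum of periods 6–9: 3.1 + 27.5 + (-1.7) + 15.6 = 44.5
Divide by 4: 44.5 / 4 = 11.125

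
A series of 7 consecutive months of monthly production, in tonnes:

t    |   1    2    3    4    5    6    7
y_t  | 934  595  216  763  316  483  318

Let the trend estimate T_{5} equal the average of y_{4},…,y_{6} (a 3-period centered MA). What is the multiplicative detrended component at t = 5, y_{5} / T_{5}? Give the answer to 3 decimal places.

Trend T_5 = (763 + 316 + 483) / 3 = 1562/3 = 520.66667
Ratio to trend: 316 / 520.66667 = 0.607

0.607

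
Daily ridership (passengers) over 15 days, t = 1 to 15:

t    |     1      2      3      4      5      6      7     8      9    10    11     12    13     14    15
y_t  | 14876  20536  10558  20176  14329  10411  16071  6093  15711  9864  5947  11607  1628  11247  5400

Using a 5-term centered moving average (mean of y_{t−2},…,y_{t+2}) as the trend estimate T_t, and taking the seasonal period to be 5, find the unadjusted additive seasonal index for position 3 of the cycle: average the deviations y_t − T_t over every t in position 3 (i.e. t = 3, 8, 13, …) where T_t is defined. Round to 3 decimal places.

Season position 3 occurs at t = 3, 8, 13 (where T_t is defined).
t=3: T_3 = 16095.00000; y_3 − T_3 = 10558 − 16095.00000 = -5537.00000
t=8: T_8 = 11630.00000; y_8 − T_8 = 6093 − 11630.00000 = -5537.00000
t=13: T_13 = 7165.80000; y_13 − T_13 = 1628 − 7165.80000 = -5537.80000
Mean deviation: (-5537.00000 + -5537.00000 + -5537.80000) / 3 = -5537.267

-5537.267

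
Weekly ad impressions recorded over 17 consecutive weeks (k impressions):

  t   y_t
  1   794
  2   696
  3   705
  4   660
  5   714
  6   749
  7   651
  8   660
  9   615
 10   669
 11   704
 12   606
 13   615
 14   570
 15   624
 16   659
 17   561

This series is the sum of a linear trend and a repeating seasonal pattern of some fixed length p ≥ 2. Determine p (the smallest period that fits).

5

First differences y_{t+1} − y_t: -98, 9, -45, 54, 35, -98, 9, -45, 54, 35, -98, 9, …
The difference pattern repeats every 5 terms and not for any smaller step, so p = 5.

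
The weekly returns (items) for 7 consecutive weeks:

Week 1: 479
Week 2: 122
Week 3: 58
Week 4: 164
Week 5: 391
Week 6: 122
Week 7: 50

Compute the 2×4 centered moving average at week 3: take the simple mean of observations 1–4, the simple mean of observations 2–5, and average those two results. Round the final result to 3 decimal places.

Sum over 1–4: 479 + 122 + 58 + 164 = 823
Sum over 2–5: 122 + 58 + 164 + 391 = 735
CMA at t=3 = (823 + 735) / (2·4) = 1558 / 8 = 194.750

194.750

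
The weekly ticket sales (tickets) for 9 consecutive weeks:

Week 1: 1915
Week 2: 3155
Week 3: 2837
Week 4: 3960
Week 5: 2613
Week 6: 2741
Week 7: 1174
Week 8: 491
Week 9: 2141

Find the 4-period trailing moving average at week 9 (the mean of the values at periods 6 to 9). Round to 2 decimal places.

1636.75

Sum of periods 6–9: 2741 + 1174 + 491 + 2141 = 6547
Divide by 4: 6547 / 4 = 1636.75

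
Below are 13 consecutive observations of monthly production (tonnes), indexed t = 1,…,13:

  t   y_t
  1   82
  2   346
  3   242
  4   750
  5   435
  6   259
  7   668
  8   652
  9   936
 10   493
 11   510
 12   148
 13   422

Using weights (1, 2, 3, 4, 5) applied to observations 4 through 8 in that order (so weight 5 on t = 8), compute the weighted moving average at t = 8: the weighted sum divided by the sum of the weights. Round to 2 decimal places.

Weighted sum: 1·750 + 2·435 + 3·259 + 4·668 + 5·652 = 750 + 870 + 777 + 2672 + 3260 = 8329
Weight total: 1 + 2 + 3 + 4 + 5 = 15
WMA = 8329 / 15 = 555.27

555.27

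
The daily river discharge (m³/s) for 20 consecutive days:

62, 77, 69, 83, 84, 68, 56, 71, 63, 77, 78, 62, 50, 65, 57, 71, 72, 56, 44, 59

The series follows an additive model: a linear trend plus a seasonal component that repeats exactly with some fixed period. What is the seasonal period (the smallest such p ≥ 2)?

First differences y_{t+1} − y_t: 15, -8, 14, 1, -16, -12, 15, -8, 14, 1, -16, -12, 15, -8, …
The difference pattern repeats every 6 terms and not for any smaller step, so p = 6.

6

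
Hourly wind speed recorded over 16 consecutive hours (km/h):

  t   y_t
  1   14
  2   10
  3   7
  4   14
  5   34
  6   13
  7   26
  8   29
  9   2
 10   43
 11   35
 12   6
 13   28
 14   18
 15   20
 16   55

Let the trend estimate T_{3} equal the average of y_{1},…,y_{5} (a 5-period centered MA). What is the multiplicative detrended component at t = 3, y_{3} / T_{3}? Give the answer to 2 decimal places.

0.44

Trend T_3 = (14 + 10 + 7 + 14 + 34) / 5 = 79/5 = 15.8000
Ratio to trend: 7 / 15.8000 = 0.44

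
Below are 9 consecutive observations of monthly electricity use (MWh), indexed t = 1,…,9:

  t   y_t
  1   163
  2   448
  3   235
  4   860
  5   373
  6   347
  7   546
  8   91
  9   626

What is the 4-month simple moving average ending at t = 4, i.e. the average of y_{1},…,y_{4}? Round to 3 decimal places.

426.500

Sum of periods 1–4: 163 + 448 + 235 + 860 = 1706
Divide by 4: 1706 / 4 = 426.500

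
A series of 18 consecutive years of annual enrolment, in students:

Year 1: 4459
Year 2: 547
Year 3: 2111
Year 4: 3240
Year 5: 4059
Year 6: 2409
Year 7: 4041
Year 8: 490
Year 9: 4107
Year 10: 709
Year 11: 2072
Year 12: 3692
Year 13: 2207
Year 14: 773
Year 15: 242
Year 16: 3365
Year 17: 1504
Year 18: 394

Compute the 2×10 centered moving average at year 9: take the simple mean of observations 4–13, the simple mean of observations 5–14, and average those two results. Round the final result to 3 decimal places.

2579.250

Sum over 4–13: 3240 + 4059 + 2409 + 4041 + 490 + 4107 + 709 + 2072 + 3692 + 2207 = 27026
Sum over 5–14: 4059 + 2409 + 4041 + 490 + 4107 + 709 + 2072 + 3692 + 2207 + 773 = 24559
CMA at t=9 = (27026 + 24559) / (2·10) = 51585 / 20 = 2579.250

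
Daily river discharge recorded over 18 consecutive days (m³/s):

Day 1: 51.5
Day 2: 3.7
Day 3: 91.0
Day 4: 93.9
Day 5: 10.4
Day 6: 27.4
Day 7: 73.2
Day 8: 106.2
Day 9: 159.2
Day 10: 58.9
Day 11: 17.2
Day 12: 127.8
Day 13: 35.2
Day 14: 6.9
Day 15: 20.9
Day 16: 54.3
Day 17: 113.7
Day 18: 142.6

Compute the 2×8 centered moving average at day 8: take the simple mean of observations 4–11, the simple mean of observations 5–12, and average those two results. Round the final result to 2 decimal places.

Sum over 4–11: 93.9 + 10.4 + 27.4 + 73.2 + 106.2 + 159.2 + 58.9 + 17.2 = 546.4
Sum over 5–12: 10.4 + 27.4 + 73.2 + 106.2 + 159.2 + 58.9 + 17.2 + 127.8 = 580.3
CMA at t=8 = (546.4 + 580.3) / (2·8) = 1126.7 / 16 = 70.42

70.42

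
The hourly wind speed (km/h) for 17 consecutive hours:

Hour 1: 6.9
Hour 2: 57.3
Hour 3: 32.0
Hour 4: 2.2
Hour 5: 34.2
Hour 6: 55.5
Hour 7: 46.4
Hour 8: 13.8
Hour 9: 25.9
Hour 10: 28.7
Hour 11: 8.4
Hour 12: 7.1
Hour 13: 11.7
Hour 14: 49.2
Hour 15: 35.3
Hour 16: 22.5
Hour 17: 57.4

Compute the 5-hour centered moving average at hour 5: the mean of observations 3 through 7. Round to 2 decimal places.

Sum of periods 3–7: 32.0 + 2.2 + 34.2 + 55.5 + 46.4 = 170.3
Divide by 5: 170.3 / 5 = 34.06

34.06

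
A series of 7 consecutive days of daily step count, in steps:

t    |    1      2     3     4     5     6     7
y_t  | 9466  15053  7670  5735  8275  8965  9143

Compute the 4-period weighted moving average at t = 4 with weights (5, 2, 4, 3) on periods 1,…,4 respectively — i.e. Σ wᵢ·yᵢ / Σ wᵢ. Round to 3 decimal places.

8951.500

Weighted sum: 5·9466 + 2·15053 + 4·7670 + 3·5735 = 47330 + 30106 + 30680 + 17205 = 125321
Weight total: 5 + 2 + 4 + 3 = 14
WMA = 125321 / 14 = 8951.500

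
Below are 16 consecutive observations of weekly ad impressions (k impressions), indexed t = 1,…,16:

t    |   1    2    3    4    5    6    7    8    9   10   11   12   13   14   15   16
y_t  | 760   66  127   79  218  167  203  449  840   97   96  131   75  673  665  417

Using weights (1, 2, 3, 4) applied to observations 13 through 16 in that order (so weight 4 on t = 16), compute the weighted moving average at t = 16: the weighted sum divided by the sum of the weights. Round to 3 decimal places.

508.400

Weighted sum: 1·75 + 2·673 + 3·665 + 4·417 = 75 + 1346 + 1995 + 1668 = 5084
Weight total: 1 + 2 + 3 + 4 = 10
WMA = 5084 / 10 = 508.400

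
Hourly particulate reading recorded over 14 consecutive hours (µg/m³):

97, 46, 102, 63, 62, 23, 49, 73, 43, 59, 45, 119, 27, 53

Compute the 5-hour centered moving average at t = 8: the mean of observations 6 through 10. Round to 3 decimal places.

Sum of periods 6–10: 23 + 49 + 73 + 43 + 59 = 247
Divide by 5: 247 / 5 = 49.400

49.400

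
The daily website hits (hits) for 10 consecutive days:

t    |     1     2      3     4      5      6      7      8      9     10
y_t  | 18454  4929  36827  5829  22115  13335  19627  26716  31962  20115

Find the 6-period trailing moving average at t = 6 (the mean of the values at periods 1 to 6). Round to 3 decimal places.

Sum of periods 1–6: 18454 + 4929 + 36827 + 5829 + 22115 + 13335 = 101489
Divide by 6: 101489 / 6 = 16914.833

16914.833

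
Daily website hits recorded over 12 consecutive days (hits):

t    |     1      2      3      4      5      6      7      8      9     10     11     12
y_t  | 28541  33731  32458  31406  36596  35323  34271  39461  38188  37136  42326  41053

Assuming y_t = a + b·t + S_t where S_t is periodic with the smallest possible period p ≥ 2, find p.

First differences y_{t+1} − y_t: 5190, -1273, -1052, 5190, -1273, -1052, 5190, -1273, …
The difference pattern repeats every 3 terms and not for any smaller step, so p = 3.

3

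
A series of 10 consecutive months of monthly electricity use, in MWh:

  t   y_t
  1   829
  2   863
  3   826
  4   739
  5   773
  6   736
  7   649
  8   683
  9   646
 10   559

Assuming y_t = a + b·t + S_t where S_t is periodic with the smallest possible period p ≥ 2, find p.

First differences y_{t+1} − y_t: 34, -37, -87, 34, -37, -87, 34, -37, …
The difference pattern repeats every 3 terms and not for any smaller step, so p = 3.

3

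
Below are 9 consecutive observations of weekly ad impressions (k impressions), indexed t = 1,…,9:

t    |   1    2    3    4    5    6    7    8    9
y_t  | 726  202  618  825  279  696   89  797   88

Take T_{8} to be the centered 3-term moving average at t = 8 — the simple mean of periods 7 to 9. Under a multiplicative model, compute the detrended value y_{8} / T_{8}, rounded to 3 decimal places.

Trend T_8 = (89 + 797 + 88) / 3 = 974/3 = 324.66667
Ratio to trend: 797 / 324.66667 = 2.455

2.455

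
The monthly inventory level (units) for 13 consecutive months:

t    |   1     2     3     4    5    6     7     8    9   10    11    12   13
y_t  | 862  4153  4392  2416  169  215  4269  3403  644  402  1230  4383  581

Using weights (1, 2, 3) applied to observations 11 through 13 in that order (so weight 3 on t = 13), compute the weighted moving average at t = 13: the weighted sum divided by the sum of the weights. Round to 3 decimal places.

1956.500

Weighted sum: 1·1230 + 2·4383 + 3·581 = 1230 + 8766 + 1743 = 11739
Weight total: 1 + 2 + 3 = 6
WMA = 11739 / 6 = 1956.500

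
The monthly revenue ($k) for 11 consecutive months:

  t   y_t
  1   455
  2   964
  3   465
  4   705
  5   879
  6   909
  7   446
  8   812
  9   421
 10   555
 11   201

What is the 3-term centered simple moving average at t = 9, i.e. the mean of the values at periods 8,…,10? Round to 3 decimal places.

596.000

Sum of periods 8–10: 812 + 421 + 555 = 1788
Divide by 3: 1788 / 3 = 596.000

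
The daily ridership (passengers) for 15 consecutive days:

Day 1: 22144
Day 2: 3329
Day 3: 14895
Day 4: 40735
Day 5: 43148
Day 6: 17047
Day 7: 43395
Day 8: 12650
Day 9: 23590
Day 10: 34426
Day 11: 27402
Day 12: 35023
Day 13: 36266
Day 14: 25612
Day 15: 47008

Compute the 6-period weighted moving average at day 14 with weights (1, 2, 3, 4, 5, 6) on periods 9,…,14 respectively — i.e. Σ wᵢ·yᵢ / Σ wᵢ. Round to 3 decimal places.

30940.095

Weighted sum: 1·23590 + 2·34426 + 3·27402 + 4·35023 + 5·36266 + 6·25612 = 23590 + 68852 + 82206 + 140092 + 181330 + 153672 = 649742
Weight total: 1 + 2 + 3 + 4 + 5 + 6 = 21
WMA = 649742 / 21 = 30940.095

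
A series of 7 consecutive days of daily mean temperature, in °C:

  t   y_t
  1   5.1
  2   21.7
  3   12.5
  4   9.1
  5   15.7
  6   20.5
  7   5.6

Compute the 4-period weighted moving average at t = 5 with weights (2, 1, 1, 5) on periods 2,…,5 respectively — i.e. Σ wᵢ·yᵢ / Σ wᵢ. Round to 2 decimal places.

15.94

Weighted sum: 2·21.7 + 1·12.5 + 1·9.1 + 5·15.7 = 43.4 + 12.5 + 9.1 + 78.5 = 143.5
Weight total: 2 + 1 + 1 + 5 = 9
WMA = 143.5 / 9 = 15.94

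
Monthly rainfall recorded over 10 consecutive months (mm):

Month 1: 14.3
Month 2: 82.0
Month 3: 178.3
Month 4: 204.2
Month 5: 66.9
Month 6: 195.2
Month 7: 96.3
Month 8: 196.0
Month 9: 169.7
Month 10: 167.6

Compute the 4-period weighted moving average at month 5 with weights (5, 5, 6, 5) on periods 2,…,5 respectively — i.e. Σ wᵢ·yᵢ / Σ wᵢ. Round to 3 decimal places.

Weighted sum: 5·82.0 + 5·178.3 + 6·204.2 + 5·66.9 = 410.0 + 891.5 + 1225.2 + 334.5 = 2861.2
Weight total: 5 + 5 + 6 + 5 = 21
WMA = 2861.2 / 21 = 136.248

136.248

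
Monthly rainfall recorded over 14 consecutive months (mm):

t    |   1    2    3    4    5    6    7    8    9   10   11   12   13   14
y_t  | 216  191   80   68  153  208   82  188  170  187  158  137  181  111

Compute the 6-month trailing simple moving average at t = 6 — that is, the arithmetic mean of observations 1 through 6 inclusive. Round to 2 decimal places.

152.67

Sum of periods 1–6: 216 + 191 + 80 + 68 + 153 + 208 = 916
Divide by 6: 916 / 6 = 152.67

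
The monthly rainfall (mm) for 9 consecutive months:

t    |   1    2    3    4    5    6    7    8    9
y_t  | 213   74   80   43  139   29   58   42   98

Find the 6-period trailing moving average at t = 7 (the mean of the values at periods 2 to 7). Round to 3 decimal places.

Sum of periods 2–7: 74 + 80 + 43 + 139 + 29 + 58 = 423
Divide by 6: 423 / 6 = 70.500

70.500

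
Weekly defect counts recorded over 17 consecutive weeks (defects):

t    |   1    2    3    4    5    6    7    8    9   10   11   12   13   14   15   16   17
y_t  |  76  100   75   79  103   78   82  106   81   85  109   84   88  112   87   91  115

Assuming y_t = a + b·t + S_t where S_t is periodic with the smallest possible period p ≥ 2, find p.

First differences y_{t+1} − y_t: 24, -25, 4, 24, -25, 4, 24, -25, …
The difference pattern repeats every 3 terms and not for any smaller step, so p = 3.

3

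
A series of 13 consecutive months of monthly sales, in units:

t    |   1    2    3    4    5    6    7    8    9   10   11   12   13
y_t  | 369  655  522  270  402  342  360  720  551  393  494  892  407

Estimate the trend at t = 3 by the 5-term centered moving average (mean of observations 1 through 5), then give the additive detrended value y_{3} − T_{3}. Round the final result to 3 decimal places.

Trend T_3 = (369 + 655 + 522 + 270 + 402) / 5 = 2218/5 = 443.60000
Detrended value: 522 − 443.60000 = 78.400

78.400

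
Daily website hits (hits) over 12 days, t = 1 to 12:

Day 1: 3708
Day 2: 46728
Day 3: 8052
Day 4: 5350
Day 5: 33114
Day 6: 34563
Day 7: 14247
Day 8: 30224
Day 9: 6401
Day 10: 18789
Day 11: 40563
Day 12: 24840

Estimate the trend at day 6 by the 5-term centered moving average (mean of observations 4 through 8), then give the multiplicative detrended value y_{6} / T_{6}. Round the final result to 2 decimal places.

1.47

Trend T_6 = (5350 + 33114 + 34563 + 14247 + 30224) / 5 = 117498/5 = 23499.6000
Ratio to trend: 34563 / 23499.6000 = 1.47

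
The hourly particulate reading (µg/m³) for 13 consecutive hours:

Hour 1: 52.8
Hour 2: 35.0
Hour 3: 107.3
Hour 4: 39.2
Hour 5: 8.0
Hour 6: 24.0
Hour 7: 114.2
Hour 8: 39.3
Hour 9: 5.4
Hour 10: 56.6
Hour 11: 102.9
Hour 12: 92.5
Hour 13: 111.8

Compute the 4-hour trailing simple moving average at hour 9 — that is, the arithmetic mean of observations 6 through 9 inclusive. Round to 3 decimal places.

45.725

Sum of periods 6–9: 24.0 + 114.2 + 39.3 + 5.4 = 182.9
Divide by 4: 182.9 / 4 = 45.725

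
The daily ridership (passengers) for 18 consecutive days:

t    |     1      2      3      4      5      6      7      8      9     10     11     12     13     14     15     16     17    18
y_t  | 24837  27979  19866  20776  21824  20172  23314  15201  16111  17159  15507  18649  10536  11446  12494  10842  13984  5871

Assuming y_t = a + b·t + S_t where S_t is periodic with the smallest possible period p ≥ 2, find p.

5

First differences y_{t+1} − y_t: 3142, -8113, 910, 1048, -1652, 3142, -8113, 910, 1048, -1652, 3142, -8113, …
The difference pattern repeats every 5 terms and not for any smaller step, so p = 5.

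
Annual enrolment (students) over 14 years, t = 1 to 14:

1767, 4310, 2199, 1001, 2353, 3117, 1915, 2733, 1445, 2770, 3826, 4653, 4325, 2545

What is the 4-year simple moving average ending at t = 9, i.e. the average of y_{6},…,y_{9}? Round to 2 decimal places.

Sum of periods 6–9: 3117 + 1915 + 2733 + 1445 = 9210
Divide by 4: 9210 / 4 = 2302.50

2302.50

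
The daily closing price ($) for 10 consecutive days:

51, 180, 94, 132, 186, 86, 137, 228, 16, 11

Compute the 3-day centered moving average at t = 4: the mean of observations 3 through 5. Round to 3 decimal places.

137.333

Sum of periods 3–5: 94 + 132 + 186 = 412
Divide by 3: 412 / 3 = 137.333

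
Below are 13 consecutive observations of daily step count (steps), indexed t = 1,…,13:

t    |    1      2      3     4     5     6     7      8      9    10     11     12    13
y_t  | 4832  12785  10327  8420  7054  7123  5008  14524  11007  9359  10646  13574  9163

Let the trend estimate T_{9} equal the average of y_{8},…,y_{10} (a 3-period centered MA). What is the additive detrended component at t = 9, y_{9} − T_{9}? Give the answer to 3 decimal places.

Trend T_9 = (14524 + 11007 + 9359) / 3 = 34890/3 = 11630.00000
Detrended value: 11007 − 11630.00000 = -623.000

-623.000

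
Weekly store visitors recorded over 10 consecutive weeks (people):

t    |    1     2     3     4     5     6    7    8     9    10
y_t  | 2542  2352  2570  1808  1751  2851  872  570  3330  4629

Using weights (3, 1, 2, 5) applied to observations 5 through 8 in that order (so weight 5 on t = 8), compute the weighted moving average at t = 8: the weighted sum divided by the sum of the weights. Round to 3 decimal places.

1154.364

Weighted sum: 3·1751 + 1·2851 + 2·872 + 5·570 = 5253 + 2851 + 1744 + 2850 = 12698
Weight total: 3 + 1 + 2 + 5 = 11
WMA = 12698 / 11 = 1154.364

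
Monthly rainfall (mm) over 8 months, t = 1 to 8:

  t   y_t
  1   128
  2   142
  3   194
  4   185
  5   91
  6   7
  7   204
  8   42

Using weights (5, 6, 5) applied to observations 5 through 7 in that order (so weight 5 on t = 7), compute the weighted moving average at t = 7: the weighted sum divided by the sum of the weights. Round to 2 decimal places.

Weighted sum: 5·91 + 6·7 + 5·204 = 455 + 42 + 1020 = 1517
Weight total: 5 + 6 + 5 = 16
WMA = 1517 / 16 = 94.81

94.81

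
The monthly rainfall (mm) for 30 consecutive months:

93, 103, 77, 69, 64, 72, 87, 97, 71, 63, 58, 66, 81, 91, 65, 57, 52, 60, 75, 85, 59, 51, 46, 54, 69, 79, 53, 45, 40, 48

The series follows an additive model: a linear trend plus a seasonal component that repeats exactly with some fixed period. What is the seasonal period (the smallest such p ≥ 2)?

First differences y_{t+1} − y_t: 10, -26, -8, -5, 8, 15, 10, -26, -8, -5, 8, 15, 10, -26, …
The difference pattern repeats every 6 terms and not for any smaller step, so p = 6.

6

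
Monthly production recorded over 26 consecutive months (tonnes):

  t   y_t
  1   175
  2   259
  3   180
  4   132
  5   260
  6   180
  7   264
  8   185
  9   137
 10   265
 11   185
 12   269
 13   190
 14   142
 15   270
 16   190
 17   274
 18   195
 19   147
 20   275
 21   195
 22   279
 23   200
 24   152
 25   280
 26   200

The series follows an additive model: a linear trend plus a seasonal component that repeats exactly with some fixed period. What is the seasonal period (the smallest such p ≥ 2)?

5

First differences y_{t+1} − y_t: 84, -79, -48, 128, -80, 84, -79, -48, 128, -80, 84, -79, …
The difference pattern repeats every 5 terms and not for any smaller step, so p = 5.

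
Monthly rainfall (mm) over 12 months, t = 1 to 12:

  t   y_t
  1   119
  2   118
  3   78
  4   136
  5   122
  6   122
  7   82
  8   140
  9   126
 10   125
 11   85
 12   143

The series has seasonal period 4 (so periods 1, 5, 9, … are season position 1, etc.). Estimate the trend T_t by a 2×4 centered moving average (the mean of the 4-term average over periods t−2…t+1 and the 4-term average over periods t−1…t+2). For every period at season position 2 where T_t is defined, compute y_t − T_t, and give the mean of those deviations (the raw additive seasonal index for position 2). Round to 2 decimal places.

Season position 2 occurs at t = 6, 10 (where T_t is defined).
t=6: T_6 = 116.0000; y_6 − T_6 = 122 − 116.0000 = 6.0000
t=10: T_10 = 119.3750; y_10 − T_10 = 125 − 119.3750 = 5.6250
Mean deviation: (6.0000 + 5.6250) / 2 = 5.81

5.81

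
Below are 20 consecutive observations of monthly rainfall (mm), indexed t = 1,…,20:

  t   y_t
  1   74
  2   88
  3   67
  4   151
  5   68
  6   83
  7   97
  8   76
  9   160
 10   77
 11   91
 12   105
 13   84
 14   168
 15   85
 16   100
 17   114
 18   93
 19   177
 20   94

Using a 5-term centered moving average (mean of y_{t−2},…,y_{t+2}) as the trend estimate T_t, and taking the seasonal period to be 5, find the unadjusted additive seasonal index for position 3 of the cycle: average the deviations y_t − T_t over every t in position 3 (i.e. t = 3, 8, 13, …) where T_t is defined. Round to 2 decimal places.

Season position 3 occurs at t = 3, 8, 13, 18 (where T_t is defined).
t=3: T_3 = 89.6000; y_3 − T_3 = 67 − 89.6000 = -22.6000
t=8: T_8 = 98.6000; y_8 − T_8 = 76 − 98.6000 = -22.6000
t=13: T_13 = 106.6000; y_13 − T_13 = 84 − 106.6000 = -22.6000
t=18: T_18 = 115.6000; y_18 − T_18 = 93 − 115.6000 = -22.6000
Mean deviation: (-22.6000 + -22.6000 + -22.6000 + -22.6000) / 4 = -22.60

-22.60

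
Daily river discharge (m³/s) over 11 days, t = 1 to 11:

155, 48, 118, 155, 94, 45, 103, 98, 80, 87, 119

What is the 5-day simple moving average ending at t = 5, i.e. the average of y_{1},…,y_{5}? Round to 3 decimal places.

Sum of periods 1–5: 155 + 48 + 118 + 155 + 94 = 570
Divide by 5: 570 / 5 = 114.000

114.000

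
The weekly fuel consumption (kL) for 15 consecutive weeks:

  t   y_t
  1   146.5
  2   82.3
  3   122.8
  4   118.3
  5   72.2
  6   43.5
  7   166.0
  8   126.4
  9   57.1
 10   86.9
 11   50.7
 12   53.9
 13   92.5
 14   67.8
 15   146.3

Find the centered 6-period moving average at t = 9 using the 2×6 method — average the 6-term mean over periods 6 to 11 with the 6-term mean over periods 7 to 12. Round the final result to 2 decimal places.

Sum over 6–11: 43.5 + 166.0 + 126.4 + 57.1 + 86.9 + 50.7 = 530.6
Sum over 7–12: 166.0 + 126.4 + 57.1 + 86.9 + 50.7 + 53.9 = 541.0
CMA at t=9 = (530.6 + 541.0) / (2·6) = 1071.6 / 12 = 89.30

89.30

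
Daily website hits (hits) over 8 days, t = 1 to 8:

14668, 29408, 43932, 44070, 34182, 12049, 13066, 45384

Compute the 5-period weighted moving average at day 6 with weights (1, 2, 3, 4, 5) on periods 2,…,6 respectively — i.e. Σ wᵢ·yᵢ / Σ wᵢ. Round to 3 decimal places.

Weighted sum: 1·29408 + 2·43932 + 3·44070 + 4·34182 + 5·12049 = 29408 + 87864 + 132210 + 136728 + 60245 = 446455
Weight total: 1 + 2 + 3 + 4 + 5 = 15
WMA = 446455 / 15 = 29763.667

29763.667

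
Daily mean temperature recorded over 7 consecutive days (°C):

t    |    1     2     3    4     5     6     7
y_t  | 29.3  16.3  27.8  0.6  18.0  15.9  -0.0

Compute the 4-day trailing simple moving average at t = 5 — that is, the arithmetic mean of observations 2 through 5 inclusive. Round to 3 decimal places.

Sum of periods 2–5: 16.3 + 27.8 + 0.6 + 18.0 = 62.7
Divide by 4: 62.7 / 4 = 15.675

15.675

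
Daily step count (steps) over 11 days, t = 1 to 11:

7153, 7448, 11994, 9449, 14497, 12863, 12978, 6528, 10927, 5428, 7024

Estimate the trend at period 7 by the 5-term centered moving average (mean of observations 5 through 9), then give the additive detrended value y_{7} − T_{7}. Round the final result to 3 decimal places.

Trend T_7 = (14497 + 12863 + 12978 + 6528 + 10927) / 5 = 57793/5 = 11558.60000
Detrended value: 12978 − 11558.60000 = 1419.400

1419.400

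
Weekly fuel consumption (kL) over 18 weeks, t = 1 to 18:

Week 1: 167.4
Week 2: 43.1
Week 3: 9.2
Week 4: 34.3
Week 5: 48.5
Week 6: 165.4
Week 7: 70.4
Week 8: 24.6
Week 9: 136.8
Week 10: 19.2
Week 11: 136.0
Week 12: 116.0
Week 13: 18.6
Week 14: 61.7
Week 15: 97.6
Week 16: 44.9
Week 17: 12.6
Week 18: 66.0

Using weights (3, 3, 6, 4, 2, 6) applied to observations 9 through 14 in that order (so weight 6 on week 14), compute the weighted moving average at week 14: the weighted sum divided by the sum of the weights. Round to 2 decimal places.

89.81

Weighted sum: 3·136.8 + 3·19.2 + 6·136.0 + 4·116.0 + 2·18.6 + 6·61.7 = 410.4 + 57.6 + 816.0 + 464.0 + 37.2 + 370.2 = 2155.4
Weight total: 3 + 3 + 6 + 4 + 2 + 6 = 24
WMA = 2155.4 / 24 = 89.81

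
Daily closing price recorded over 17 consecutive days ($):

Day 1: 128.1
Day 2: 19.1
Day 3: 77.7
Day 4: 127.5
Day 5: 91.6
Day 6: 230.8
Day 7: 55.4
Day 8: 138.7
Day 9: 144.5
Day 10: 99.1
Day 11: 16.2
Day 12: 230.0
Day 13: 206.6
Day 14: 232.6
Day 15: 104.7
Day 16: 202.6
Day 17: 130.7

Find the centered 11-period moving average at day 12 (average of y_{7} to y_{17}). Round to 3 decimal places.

141.918

Sum of periods 7–17: 55.4 + 138.7 + 144.5 + 99.1 + 16.2 + 230.0 + 206.6 + 232.6 + 104.7 + 202.6 + 130.7 = 1561.1
Divide by 11: 1561.1 / 11 = 141.918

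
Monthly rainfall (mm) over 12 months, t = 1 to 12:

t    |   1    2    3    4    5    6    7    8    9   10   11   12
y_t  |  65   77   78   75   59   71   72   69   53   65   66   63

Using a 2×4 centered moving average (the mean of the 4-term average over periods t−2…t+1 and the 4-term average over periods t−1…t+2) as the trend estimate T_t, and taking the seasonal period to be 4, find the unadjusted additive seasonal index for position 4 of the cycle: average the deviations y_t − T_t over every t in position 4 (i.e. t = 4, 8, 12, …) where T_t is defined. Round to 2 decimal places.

Season position 4 occurs at t = 4, 8 (where T_t is defined).
t=4: T_4 = 71.5000; y_4 − T_4 = 75 − 71.5000 = 3.5000
t=8: T_8 = 65.5000; y_8 − T_8 = 69 − 65.5000 = 3.5000
Mean deviation: (3.5000 + 3.5000) / 2 = 3.50

3.50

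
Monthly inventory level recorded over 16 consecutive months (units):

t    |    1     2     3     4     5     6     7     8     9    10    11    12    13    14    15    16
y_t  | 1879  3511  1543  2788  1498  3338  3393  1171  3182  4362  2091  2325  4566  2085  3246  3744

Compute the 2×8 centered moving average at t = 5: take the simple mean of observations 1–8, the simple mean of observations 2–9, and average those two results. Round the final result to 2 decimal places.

2471.56

Sum over 1–8: 1879 + 3511 + 1543 + 2788 + 1498 + 3338 + 3393 + 1171 = 19121
Sum over 2–9: 3511 + 1543 + 2788 + 1498 + 3338 + 3393 + 1171 + 3182 = 20424
CMA at t=5 = (19121 + 20424) / (2·8) = 39545 / 16 = 2471.56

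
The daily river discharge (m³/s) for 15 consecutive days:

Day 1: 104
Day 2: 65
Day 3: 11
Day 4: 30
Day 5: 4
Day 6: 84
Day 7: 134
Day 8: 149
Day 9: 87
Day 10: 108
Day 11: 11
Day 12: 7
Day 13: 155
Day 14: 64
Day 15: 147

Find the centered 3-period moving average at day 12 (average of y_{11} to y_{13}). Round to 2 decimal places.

57.67

Sum of periods 11–13: 11 + 7 + 155 = 173
Divide by 3: 173 / 3 = 57.67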